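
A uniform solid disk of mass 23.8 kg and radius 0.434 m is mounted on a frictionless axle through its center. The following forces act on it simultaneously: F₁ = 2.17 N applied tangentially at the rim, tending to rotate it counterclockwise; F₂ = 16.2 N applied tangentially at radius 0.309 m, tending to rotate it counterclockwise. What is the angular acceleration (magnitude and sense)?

α ≈ 2.65 rad/s², counterclockwise

I = ½MR² = (1/2)(23.8)(0.434)² = 2.241 kg·m².
Taking counterclockwise as positive: τ₁ = +(2.17)(0.434) = +0.9418 N·m; τ₂ = +(16.2)(0.309) = +5.006 N·m.
Net torque τ = 5.948 N·m.
α = τ/I = 5.948/2.241 = 2.653 rad/s².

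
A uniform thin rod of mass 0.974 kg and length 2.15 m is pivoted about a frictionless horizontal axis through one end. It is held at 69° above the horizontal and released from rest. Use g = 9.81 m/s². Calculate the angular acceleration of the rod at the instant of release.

α ≈ 2.45 rad/s²

About the pivot, I = (1/3)ML² = (1/3)(0.974)(2.15)² = 1.501 kg·m².
The weight acts at the center, a distance L/2 = 1.075 m from the pivot; τ = Mg(L/2) cos 69° = 3.681 N·m.
α = τ/I = 3.681/1.501 = 2.453 rad/s².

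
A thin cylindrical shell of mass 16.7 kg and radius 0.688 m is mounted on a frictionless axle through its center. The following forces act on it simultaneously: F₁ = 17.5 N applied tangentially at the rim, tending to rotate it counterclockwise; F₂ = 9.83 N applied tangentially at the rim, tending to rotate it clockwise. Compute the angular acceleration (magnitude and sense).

I = MR² = (16.7)(0.688)² = 7.905 kg·m².
Taking counterclockwise as positive: τ₁ = +(17.5)(0.688) = +12.04 N·m; τ₂ = −(9.83)(0.688) = −6.763 N·m.
Net torque τ = 5.277 N·m.
α = τ/I = 5.277/7.905 = 0.6676 rad/s².

α ≈ 0.668 rad/s², counterclockwise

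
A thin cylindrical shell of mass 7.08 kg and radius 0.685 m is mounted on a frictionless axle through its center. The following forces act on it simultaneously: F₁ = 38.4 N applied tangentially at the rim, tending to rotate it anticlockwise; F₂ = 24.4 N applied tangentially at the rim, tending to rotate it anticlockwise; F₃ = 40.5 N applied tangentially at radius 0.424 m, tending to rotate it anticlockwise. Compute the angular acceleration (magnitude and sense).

α ≈ 18.1 rad/s², anticlockwise

I = MR² = (7.08)(0.685)² = 3.322 kg·m².
Taking anticlockwise as positive: τ₁ = +(38.4)(0.685) = +26.30 N·m; τ₂ = +(24.4)(0.685) = +16.71 N·m; τ₃ = +(40.5)(0.424) = +17.17 N·m.
Net torque τ = 60.19 N·m.
α = τ/I = 60.19/3.322 = 18.12 rad/s².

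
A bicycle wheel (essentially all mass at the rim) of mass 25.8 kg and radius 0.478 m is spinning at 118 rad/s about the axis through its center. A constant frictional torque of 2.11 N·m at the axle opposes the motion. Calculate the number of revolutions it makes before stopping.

I = MR² = (25.8)(0.478)² = 5.895 kg·m².
The net torque has magnitude 2.11 N·m, opposing ω.
|α| = τ/I = 2.110/5.895 = 0.3579 rad/s² (deceleration).
ω² = ω₀² − 2|α|θ with ω = 0 ⇒ θ = ω₀²/(2|α|) = 19450 rad = 3096 rev.

≈ 3100 revolutions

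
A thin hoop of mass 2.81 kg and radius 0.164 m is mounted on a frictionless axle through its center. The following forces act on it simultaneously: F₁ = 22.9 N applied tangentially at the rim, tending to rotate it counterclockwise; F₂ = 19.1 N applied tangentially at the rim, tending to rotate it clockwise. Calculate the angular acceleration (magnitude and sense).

I = MR² = (2.81)(0.164)² = 0.07558 kg·m².
Taking counterclockwise as positive: τ₁ = +(22.9)(0.164) = +3.756 N·m; τ₂ = −(19.1)(0.164) = −3.132 N·m.
Net torque τ = 0.6232 N·m.
α = τ/I = 0.6232/0.07558 = 8.246 rad/s².

α ≈ 8.25 rad/s², counterclockwise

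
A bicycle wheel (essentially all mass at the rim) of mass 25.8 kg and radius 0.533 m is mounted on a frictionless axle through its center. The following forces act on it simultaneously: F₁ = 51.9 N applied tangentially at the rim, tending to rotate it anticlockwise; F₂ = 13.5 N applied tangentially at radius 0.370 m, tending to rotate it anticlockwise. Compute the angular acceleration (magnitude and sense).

α ≈ 4.46 rad/s², anticlockwise

I = MR² = (25.8)(0.533)² = 7.329 kg·m².
Taking anticlockwise as positive: τ₁ = +(51.9)(0.533) = +27.66 N·m; τ₂ = +(13.5)(0.370) = +4.995 N·m.
Net torque τ = 32.66 N·m.
α = τ/I = 32.66/7.329 = 4.456 rad/s².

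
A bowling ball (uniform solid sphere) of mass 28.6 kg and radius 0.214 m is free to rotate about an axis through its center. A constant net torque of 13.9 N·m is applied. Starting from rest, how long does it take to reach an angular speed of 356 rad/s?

t ≈ 13.4 s

I = (2/5)MR² = (2/5)(28.6)(0.214)² = 0.5239 kg·m².
α = τ/I = 13.9/0.5239 = 26.53 rad/s².
ω = αt ⇒ t = ω/α = 356/26.53 = 13.42 s.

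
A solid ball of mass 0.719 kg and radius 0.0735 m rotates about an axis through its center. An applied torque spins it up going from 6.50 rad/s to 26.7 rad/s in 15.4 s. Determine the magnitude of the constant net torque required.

τ ≈ 0.00204 N·m

I = (2/5)MR² = (2/5)(0.719)(0.0735)² = 0.001554 kg·m².
α = Δω/Δt = (26.7 − 6.50)/15.4 = 1.312 rad/s².
τ = Iα = (0.001554)(1.312) = 0.002038 N·m.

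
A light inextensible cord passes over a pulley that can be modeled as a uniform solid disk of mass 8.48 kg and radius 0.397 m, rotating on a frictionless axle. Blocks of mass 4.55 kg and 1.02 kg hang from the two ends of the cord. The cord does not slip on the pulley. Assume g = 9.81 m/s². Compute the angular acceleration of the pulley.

α ≈ 8.89 rad/s²

I = ½MR² = (1/2)(8.48)(0.397)² = 0.6683 kg·m².
Heavier block: m₁g − T₁ = m₁a. Lighter block: T₂ − m₂g = m₂a.
Pulley: (T₁ − T₂)R = Iα = I(a/R), so T₁ − T₂ = (I/R²)a = (1/2)M_p a = 4.240·a.
Adding the three: (m₁ − m₂)g = (m₁ + m₂ + 4.240)a, so a = (4.55 − 1.02)(9.81)/(4.55 + 1.02 + 4.240) = 3.530 m/s².
α = a/R = 3.530/0.397 = 8.892 rad/s².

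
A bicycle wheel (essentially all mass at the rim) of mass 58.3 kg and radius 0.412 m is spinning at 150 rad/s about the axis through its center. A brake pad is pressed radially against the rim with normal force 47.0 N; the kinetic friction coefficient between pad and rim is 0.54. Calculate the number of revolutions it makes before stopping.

I = MR² = (58.3)(0.412)² = 9.896 kg·m².
Friction force f = μN = (0.54)(47.0) = 25.38 N at the rim; torque magnitude τ = fR = 10.46 N·m, opposing ω.
|α| = τ/I = 10.46/9.896 = 1.057 rad/s² (deceleration).
ω² = ω₀² − 2|α|θ with ω = 0 ⇒ θ = ω₀²/(2|α|) = 10650 rad = 1695 rev.

≈ 1690 revolutions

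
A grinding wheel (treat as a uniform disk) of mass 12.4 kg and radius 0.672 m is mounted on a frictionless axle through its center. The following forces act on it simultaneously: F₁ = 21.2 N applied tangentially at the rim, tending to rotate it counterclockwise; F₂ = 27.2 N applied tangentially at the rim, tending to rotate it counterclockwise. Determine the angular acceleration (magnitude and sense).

I = ½MR² = (1/2)(12.4)(0.672)² = 2.800 kg·m².
Taking counterclockwise as positive: τ₁ = +(21.2)(0.672) = +14.25 N·m; τ₂ = +(27.2)(0.672) = +18.28 N·m.
Net torque τ = 32.52 N·m.
α = τ/I = 32.52/2.800 = 11.62 rad/s².

α ≈ 11.6 rad/s², counterclockwise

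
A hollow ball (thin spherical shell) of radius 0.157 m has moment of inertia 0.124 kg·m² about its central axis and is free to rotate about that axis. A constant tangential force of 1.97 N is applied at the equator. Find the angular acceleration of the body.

τ = F R = (1.97)(0.157) = 0.3093 N·m.
From τ = Iα: α = 0.3093/0.1240 = 2.494 rad/s².

α ≈ 2.49 rad/s²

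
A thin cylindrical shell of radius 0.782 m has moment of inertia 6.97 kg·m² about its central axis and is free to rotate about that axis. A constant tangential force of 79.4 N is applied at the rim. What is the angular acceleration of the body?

τ = F R = (79.4)(0.782) = 62.09 N·m.
Newton's second law for rotation, τ = Iα, gives α = τ/I = 62.09/6.970 = 8.908 rad/s².

α ≈ 8.91 rad/s²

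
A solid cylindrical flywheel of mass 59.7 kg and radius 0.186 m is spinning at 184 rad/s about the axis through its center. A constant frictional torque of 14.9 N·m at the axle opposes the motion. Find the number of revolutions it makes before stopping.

I = ½MR² = (1/2)(59.7)(0.186)² = 1.033 kg·m².
The net torque has magnitude 14.9 N·m, opposing ω.
|α| = τ/I = 14.90/1.033 = 14.43 rad/s² (deceleration).
ω² = ω₀² − 2|α|θ with ω = 0 ⇒ θ = ω₀²/(2|α|) = 1173 rad = 186.7 rev.

≈ 187 revolutions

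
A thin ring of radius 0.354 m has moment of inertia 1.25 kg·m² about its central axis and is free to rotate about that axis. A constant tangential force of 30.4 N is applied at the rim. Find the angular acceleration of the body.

α ≈ 8.61 rad/s²

τ = F R = (30.4)(0.354) = 10.76 N·m.
From τ = Iα: α = 10.76/1.250 = 8.609 rad/s².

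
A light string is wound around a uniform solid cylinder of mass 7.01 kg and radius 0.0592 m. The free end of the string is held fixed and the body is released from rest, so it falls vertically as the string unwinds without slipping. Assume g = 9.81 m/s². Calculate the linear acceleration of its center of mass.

a ≈ 6.54 m/s²

Translation: Mg − T = Ma. Rotation about the center: TR = Iα with I = ½MR².
With a = αR: T = (I/R²)a = (1/2)M a, so Mg = (1 + 0.5000)Ma.
a = g/(1 + 0.5000) = 9.81/1.500 = 6.540 m/s².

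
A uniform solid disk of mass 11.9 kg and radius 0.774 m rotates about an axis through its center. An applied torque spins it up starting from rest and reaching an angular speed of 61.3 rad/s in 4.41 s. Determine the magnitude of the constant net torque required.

I = ½MR² = (1/2)(11.9)(0.774)² = 3.565 kg·m².
α = Δω/Δt = (61.3 − 0)/4.41 = 13.90 rad/s².
τ = Iα = (3.565)(13.90) = 49.55 N·m.

τ ≈ 49.5 N·m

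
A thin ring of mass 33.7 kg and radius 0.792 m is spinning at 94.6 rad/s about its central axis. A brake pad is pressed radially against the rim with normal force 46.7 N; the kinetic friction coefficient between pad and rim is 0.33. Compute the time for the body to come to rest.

I = MR² = (33.7)(0.792)² = 21.14 kg·m².
Friction force f = μN = (0.33)(46.7) = 15.41 N at the rim; torque magnitude τ = fR = 12.21 N·m, opposing ω.
|α| = τ/I = 12.21/21.14 = 0.5774 rad/s² (deceleration).
0 = ω₀ − |α|t ⇒ t = ω₀/|α| = 94.6/0.5774 = 163.8 s.

t ≈ 164 s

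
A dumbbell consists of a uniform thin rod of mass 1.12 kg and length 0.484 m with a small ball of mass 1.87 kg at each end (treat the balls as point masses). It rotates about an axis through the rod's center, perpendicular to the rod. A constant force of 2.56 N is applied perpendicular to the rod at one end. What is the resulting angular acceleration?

I_rod = (1/12)ML² = (1/12)(1.12)(0.484)² = 0.02186 kg·m².
I_balls = 2·m·(L/2)² = 2(1.87)(0.2420)² = 0.2190 kg·m².
Total I = 0.2409 kg·m².
τ = F·(L/2) = (2.56)(0.242) = 0.6195 N·m.
α = τ/I = 0.6195/0.2409 = 2.572 rad/s².

α ≈ 2.57 rad/s²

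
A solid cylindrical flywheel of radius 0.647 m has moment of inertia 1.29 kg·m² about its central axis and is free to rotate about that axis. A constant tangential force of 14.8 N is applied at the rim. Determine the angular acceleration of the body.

α ≈ 7.42 rad/s²

τ = F R = (14.8)(0.647) = 9.576 N·m.
From τ = Iα: α = 9.576/1.290 = 7.423 rad/s².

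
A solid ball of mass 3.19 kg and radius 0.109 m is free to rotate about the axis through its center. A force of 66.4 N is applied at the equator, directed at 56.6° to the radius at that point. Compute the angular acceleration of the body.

I = (2/5)MR² = (2/5)(3.19)(0.109)² = 0.01516 kg·m².
Only the tangential component produces torque: τ = F R sinθ = (66.4)(0.109) sin 56.6° = 6.042 N·m.
From τ = Iα: α = 6.042/0.01516 = 398.6 rad/s².

α ≈ 399 rad/s²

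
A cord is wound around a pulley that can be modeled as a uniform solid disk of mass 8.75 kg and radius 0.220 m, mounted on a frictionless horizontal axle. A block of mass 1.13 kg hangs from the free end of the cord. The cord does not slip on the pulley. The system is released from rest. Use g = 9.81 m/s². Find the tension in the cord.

T ≈ 8.81 N

I = ½MR² = (1/2)(8.75)(0.220)² = 0.2117 kg·m².
Block: mg − T = ma. Pulley: TR = Iα. No-slip: a = αR, so T = (I/R²)a = 4.375·a.
Then mg = (m + 4.375)a, so a = (1.13)(9.81)/(1.13 + 4.375) = 2.014 m/s².
T = 4.375·a = 8.810 N.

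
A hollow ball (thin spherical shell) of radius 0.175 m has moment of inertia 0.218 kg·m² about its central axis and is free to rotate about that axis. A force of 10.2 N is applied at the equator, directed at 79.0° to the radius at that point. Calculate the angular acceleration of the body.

α ≈ 8.04 rad/s²

Only the tangential component produces torque: τ = F R sinθ = (10.2)(0.175) sin 79.0° = 1.752 N·m.
From τ = Iα: α = 1.752/0.2180 = 8.038 rad/s².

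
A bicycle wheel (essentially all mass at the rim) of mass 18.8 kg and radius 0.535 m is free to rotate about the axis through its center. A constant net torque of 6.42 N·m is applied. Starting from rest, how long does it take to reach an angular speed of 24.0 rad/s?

I = MR² = (18.8)(0.535)² = 5.381 kg·m².
α = τ/I = 6.42/5.381 = 1.193 rad/s².
ω = αt ⇒ t = ω/α = 24.0/1.193 = 20.12 s.

t ≈ 20.1 s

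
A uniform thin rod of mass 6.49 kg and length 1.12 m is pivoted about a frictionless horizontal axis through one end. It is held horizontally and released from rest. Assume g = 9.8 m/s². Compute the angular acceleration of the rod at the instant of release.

About the pivot, I = (1/3)ML² = (1/3)(6.49)(1.12)² = 2.714 kg·m².
The weight acts at the center, a distance L/2 = 0.5600 m from the pivot; τ = Mg(L/2) = 35.62 N·m.
α = τ/I = 35.62/2.714 = 13.12 rad/s².

α ≈ 13.1 rad/s²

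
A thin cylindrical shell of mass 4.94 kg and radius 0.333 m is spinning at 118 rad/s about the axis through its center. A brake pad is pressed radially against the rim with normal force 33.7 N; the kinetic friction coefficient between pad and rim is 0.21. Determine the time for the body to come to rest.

I = MR² = (4.94)(0.333)² = 0.5478 kg·m².
Friction force f = μN = (0.21)(33.7) = 7.077 N at the rim; torque magnitude τ = fR = 2.357 N·m, opposing ω.
|α| = τ/I = 2.357/0.5478 = 4.302 rad/s² (deceleration).
0 = ω₀ − |α|t ⇒ t = ω₀/|α| = 118/4.302 = 27.43 s.

t ≈ 27.4 s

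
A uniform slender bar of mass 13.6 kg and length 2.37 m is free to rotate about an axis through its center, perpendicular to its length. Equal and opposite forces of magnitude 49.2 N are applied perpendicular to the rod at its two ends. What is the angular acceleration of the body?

α ≈ 18.3 rad/s²

I = (1/12)ML² = (1/12)(13.6)(2.37)² = 6.366 kg·m².
The couple gives τ = F·(L/2) + F·(L/2) = F L = (49.2)(2.37) = 116.6 N·m.
From τ = Iα: α = 116.6/6.366 = 18.32 rad/s².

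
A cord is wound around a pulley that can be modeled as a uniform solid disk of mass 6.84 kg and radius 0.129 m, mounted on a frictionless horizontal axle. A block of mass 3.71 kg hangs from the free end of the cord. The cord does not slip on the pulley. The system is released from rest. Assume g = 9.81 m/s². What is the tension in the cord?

T ≈ 17.5 N

I = ½MR² = (1/2)(6.84)(0.129)² = 0.05691 kg·m².
Block: mg − T = ma. Pulley: TR = Iα. No-slip: a = αR, so T = (I/R²)a = 3.420·a.
Then mg = (m + 3.420)a, so a = (3.71)(9.81)/(3.71 + 3.420) = 5.105 m/s².
T = 3.420·a = 17.46 N.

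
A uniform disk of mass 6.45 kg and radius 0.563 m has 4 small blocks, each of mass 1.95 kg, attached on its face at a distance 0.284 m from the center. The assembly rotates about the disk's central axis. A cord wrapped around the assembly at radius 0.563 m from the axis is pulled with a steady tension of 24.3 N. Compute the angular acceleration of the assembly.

α ≈ 8.28 rad/s²

I_disk = ½MR² = ½(6.45)(0.563)² = 1.022 kg·m².
I_blocks = 4·m·r² = 4(1.95)(0.284)² = 0.6291 kg·m².
Total I = 1.651 kg·m².
τ = F r = (24.3)(0.563) = 13.68 N·m.
α = τ/I = 13.68/1.651 = 8.285 rad/s².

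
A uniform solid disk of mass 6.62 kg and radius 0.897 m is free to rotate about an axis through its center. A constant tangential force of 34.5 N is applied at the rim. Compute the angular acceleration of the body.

α ≈ 11.6 rad/s²

I = ½MR² = (1/2)(6.62)(0.897)² = 2.663 kg·m².
τ = F R = (34.5)(0.897) = 30.95 N·m.
Newton's second law for rotation, τ = Iα, gives α = τ/I = 30.95/2.663 = 11.62 rad/s².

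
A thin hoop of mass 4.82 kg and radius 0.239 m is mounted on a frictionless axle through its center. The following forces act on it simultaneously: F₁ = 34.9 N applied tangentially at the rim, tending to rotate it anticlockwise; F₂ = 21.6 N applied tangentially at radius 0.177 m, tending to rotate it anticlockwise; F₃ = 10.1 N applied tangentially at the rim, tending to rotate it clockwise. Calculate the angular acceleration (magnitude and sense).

I = MR² = (4.82)(0.239)² = 0.2753 kg·m².
Taking anticlockwise as positive: τ₁ = +(34.9)(0.239) = +8.341 N·m; τ₂ = +(21.6)(0.177) = +3.823 N·m; τ₃ = −(10.1)(0.239) = −2.414 N·m.
Net torque τ = 9.750 N·m.
α = τ/I = 9.750/0.2753 = 35.41 rad/s².

α ≈ 35.4 rad/s², anticlockwise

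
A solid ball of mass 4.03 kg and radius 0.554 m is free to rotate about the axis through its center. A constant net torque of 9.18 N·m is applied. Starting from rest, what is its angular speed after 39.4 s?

ω ≈ 731 rad/s

I = (2/5)MR² = (2/5)(4.03)(0.554)² = 0.4947 kg·m².
α = τ/I = 9.18/0.4947 = 18.55 rad/s².
ω = ω₀ + αt = 0 + (18.55)(39.4) = 731.1 rad/s.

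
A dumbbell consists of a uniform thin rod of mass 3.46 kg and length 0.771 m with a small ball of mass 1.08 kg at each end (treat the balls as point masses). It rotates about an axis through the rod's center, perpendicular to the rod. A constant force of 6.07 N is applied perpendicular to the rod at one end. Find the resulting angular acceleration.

I_rod = (1/12)ML² = (1/12)(3.46)(0.771)² = 0.1714 kg·m².
I_balls = 2·m·(L/2)² = 2(1.08)(0.3855)² = 0.3210 kg·m².
Total I = 0.4924 kg·m².
τ = F·(L/2) = (6.07)(0.386) = 2.340 N·m.
α = τ/I = 2.340/0.4924 = 4.752 rad/s².

α ≈ 4.75 rad/s²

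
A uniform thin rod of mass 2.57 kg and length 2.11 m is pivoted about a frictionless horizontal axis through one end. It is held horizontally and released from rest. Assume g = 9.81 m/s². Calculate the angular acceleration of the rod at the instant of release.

α ≈ 6.97 rad/s²

About the pivot, I = (1/3)ML² = (1/3)(2.57)(2.11)² = 3.814 kg·m².
The weight acts at the center, a distance L/2 = 1.055 m from the pivot; τ = Mg(L/2) = 26.60 N·m.
α = τ/I = 26.60/3.814 = 6.974 rad/s².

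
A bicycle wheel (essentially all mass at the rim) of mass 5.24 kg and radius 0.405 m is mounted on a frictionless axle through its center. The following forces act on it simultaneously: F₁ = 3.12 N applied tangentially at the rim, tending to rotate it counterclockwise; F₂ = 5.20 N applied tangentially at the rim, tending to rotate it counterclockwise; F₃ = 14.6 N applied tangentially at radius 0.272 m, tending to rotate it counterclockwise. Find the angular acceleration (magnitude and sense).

α ≈ 8.54 rad/s², counterclockwise

I = MR² = (5.24)(0.405)² = 0.8595 kg·m².
Taking counterclockwise as positive: τ₁ = +(3.12)(0.405) = +1.264 N·m; τ₂ = +(5.20)(0.405) = +2.106 N·m; τ₃ = +(14.6)(0.272) = +3.971 N·m.
Net torque τ = 7.341 N·m.
α = τ/I = 7.341/0.8595 = 8.541 rad/s².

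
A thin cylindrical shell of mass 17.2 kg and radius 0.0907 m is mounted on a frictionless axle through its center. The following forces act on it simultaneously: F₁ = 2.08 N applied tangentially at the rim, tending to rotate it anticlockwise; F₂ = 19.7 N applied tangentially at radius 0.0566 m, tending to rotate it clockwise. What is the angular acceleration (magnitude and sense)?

I = MR² = (17.2)(0.0907)² = 0.1415 kg·m².
Taking anticlockwise as positive: τ₁ = +(2.08)(0.0907) = +0.1887 N·m; τ₂ = −(19.7)(0.0566) = −1.115 N·m.
Net torque τ = -0.9264 N·m.
α = τ/I = -0.9264/0.1415 = -6.547 rad/s².

α ≈ 6.55 rad/s², clockwise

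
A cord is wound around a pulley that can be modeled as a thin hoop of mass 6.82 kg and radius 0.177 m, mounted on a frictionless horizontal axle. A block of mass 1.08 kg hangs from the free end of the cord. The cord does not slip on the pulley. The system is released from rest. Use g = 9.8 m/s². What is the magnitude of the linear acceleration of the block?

I = MR² = (6.82)(0.177)² = 0.2137 kg·m².
Block: mg − T = ma. Pulley: TR = Iα. No-slip: a = αR, so T = (I/R²)a = 6.820·a.
Then mg = (m + 6.820)a, so a = (1.08)(9.8)/(1.08 + 6.820) = 1.340 m/s².

a ≈ 1.34 m/s²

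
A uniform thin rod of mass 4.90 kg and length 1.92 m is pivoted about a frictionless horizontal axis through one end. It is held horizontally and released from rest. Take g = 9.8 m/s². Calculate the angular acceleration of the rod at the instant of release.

α ≈ 7.66 rad/s²

About the pivot, I = (1/3)ML² = (1/3)(4.90)(1.92)² = 6.021 kg·m².
The weight acts at the center, a distance L/2 = 0.9600 m from the pivot; τ = Mg(L/2) = 46.10 N·m.
α = τ/I = 46.10/6.021 = 7.656 rad/s².
(Equivalently α = (3g/(2L)) = 7.656 rad/s².)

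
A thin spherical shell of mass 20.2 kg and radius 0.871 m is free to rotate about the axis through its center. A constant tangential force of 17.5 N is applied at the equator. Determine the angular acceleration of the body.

α ≈ 1.49 rad/s²

I = (2/3)MR² = (2/3)(20.2)(0.871)² = 10.22 kg·m².
τ = F R = (17.5)(0.871) = 15.24 N·m.
Newton's second law for rotation, τ = Iα, gives α = τ/I = 15.24/10.22 = 1.492 rad/s².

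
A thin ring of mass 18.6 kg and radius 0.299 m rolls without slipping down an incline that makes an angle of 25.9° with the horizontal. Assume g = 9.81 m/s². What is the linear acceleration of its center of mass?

a ≈ 2.14 m/s²

Translation along the incline: Mg sinθ − f = Ma.
Rotation about the center: fR = Iα with I = MR². No-slip gives a = αR, so f = (I/R²)a = M a.
Substituting: Mg sinθ = (1 + 1.000)Ma, so a = g sinθ/(1 + 1.000) = (9.81) sin 25.9° / 2.000 = 2.143 m/s².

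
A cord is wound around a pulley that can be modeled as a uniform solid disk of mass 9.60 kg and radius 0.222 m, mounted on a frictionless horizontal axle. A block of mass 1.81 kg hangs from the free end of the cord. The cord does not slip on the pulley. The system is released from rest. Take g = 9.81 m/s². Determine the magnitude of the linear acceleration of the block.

I = ½MR² = (1/2)(9.60)(0.222)² = 0.2366 kg·m².
Block: mg − T = ma. Pulley: TR = Iα. No-slip: a = αR, so T = (I/R²)a = 4.800·a.
Then mg = (m + 4.800)a, so a = (1.81)(9.81)/(1.81 + 4.800) = 2.686 m/s².

a ≈ 2.69 m/s²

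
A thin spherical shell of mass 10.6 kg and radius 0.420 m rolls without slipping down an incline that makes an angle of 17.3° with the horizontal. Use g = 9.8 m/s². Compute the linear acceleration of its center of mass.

Translation along the incline: Mg sinθ − f = Ma.
Rotation about the center: fR = Iα with I = (2/3)MR². No-slip gives a = αR, so f = (I/R²)a = (2/3)M a.
Substituting: Mg sinθ = (1 + 0.6667)Ma, so a = g sinθ/(1 + 0.6667) = (9.8) sin 17.3° / 1.667 = 1.749 m/s².

a ≈ 1.75 m/s²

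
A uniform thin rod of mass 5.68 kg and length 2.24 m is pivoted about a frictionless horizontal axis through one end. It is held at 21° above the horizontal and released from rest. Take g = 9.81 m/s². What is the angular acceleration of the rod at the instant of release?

About the pivot, I = (1/3)ML² = (1/3)(5.68)(2.24)² = 9.500 kg·m².
The weight acts at the center, a distance L/2 = 1.120 m from the pivot; τ = Mg(L/2) cos 21° = 58.26 N·m.
α = τ/I = 58.26/9.500 = 6.133 rad/s².

α ≈ 6.13 rad/s²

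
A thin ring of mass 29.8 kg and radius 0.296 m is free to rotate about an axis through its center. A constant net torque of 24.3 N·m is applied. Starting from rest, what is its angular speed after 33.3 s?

I = MR² = (29.8)(0.296)² = 2.611 kg·m².
α = τ/I = 24.3/2.611 = 9.307 rad/s².
ω = ω₀ + αt = 0 + (9.307)(33.3) = 309.9 rad/s.

ω ≈ 310 rad/s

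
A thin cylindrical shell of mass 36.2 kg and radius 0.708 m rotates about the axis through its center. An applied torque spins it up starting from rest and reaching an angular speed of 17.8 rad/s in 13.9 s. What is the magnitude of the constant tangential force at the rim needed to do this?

F ≈ 32.8 N

I = MR² = (36.2)(0.708)² = 18.15 kg·m².
α = Δω/Δt = (17.8 − 0)/13.9 = 1.281 rad/s².
The required torque is τ = Iα = (18.15)(1.281) = 23.24 N·m.
A tangential force at the rim gives τ = FR, so F = τ/R = 23.24/0.708 = 32.82 N.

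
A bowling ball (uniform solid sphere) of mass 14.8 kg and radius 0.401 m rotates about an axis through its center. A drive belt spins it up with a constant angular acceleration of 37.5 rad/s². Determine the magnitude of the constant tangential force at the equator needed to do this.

I = (2/5)MR² = (2/5)(14.8)(0.401)² = 0.9519 kg·m².
The required torque is τ = Iα = (0.9519)(37.50) = 35.70 N·m.
A tangential force at the equator gives τ = FR, so F = τ/R = 35.70/0.401 = 89.02 N.

F ≈ 89.0 N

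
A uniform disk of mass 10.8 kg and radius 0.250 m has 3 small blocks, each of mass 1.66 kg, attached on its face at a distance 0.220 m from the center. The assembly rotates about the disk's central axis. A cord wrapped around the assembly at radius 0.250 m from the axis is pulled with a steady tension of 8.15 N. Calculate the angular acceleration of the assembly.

I_disk = ½MR² = ½(10.8)(0.250)² = 0.3375 kg·m².
I_blocks = 3·m·r² = 3(1.66)(0.220)² = 0.2410 kg·m².
Total I = 0.5785 kg·m².
τ = F r = (8.15)(0.250) = 2.038 N·m.
α = τ/I = 2.038/0.5785 = 3.522 rad/s².

α ≈ 3.52 rad/s²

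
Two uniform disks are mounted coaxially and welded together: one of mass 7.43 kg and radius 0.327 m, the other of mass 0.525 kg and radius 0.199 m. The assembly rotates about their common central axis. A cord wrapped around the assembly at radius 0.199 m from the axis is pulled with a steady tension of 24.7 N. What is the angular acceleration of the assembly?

I = ½M₁R₁² + ½M₂R₂² = ½(7.43)(0.327)² + ½(0.525)(0.199)² = 0.4076 kg·m².
τ = F r = (24.7)(0.199) = 4.915 N·m.
α = τ/I = 4.915/0.4076 = 12.06 rad/s².

α ≈ 12.1 rad/s²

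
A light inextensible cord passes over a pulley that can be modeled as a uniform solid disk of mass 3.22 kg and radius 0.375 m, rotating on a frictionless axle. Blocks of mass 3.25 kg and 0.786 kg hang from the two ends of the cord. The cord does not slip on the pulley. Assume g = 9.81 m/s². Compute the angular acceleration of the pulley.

I = ½MR² = (1/2)(3.22)(0.375)² = 0.2264 kg·m².
Heavier block: m₁g − T₁ = m₁a. Lighter block: T₂ − m₂g = m₂a.
Pulley: (T₁ − T₂)R = Iα = I(a/R), so T₁ − T₂ = (I/R²)a = (1/2)M_p a = 1.610·a.
Adding the three: (m₁ − m₂)g = (m₁ + m₂ + 1.610)a, so a = (3.25 − 0.786)(9.81)/(3.25 + 0.786 + 1.610) = 4.281 m/s².
α = a/R = 4.281/0.375 = 11.42 rad/s².

α ≈ 11.4 rad/s²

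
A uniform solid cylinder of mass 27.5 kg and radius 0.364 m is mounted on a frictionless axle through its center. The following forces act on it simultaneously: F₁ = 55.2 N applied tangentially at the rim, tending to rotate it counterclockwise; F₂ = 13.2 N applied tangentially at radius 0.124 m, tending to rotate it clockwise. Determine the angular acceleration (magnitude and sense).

α ≈ 10.1 rad/s², counterclockwise

I = ½MR² = (1/2)(27.5)(0.364)² = 1.822 kg·m².
Taking counterclockwise as positive: τ₁ = +(55.2)(0.364) = +20.09 N·m; τ₂ = −(13.2)(0.124) = −1.637 N·m.
Net torque τ = 18.46 N·m.
α = τ/I = 18.46/1.822 = 10.13 rad/s².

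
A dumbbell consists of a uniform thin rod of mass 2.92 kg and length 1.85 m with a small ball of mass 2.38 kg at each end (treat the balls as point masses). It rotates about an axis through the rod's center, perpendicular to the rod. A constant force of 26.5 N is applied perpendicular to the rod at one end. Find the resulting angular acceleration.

α ≈ 5.00 rad/s²

I_rod = (1/12)ML² = (1/12)(2.92)(1.85)² = 0.8328 kg·m².
I_balls = 2·m·(L/2)² = 2(2.38)(0.9250)² = 4.073 kg·m².
Total I = 4.906 kg·m².
τ = F·(L/2) = (26.5)(0.925) = 24.51 N·m.
α = τ/I = 24.51/4.906 = 4.997 rad/s².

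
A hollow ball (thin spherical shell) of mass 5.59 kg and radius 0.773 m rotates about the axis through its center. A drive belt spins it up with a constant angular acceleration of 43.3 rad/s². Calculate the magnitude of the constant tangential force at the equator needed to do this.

F ≈ 125 N

I = (2/3)MR² = (2/3)(5.59)(0.773)² = 2.227 kg·m².
The required torque is τ = Iα = (2.227)(43.30) = 96.42 N·m.
A tangential force at the equator gives τ = FR, so F = τ/R = 96.42/0.773 = 124.7 N.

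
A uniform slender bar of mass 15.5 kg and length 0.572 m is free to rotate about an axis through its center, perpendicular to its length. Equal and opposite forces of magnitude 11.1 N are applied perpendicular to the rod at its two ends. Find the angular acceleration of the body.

α ≈ 15.0 rad/s²

I = (1/12)ML² = (1/12)(15.5)(0.572)² = 0.4226 kg·m².
The couple gives τ = F·(L/2) + F·(L/2) = F L = (11.1)(0.572) = 6.349 N·m.
From τ = Iα: α = 6.349/0.4226 = 15.02 rad/s².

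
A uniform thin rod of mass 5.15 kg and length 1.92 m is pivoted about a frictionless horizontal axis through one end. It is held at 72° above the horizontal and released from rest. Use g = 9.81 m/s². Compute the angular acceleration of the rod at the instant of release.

α ≈ 2.37 rad/s²

About the pivot, I = (1/3)ML² = (1/3)(5.15)(1.92)² = 6.328 kg·m².
The weight acts at the center, a distance L/2 = 0.9600 m from the pivot; τ = Mg(L/2) cos 72° = 14.99 N·m.
α = τ/I = 14.99/6.328 = 2.368 rad/s².
(Equivalently α = (3g/(2L)) cos 72° = 2.368 rad/s².)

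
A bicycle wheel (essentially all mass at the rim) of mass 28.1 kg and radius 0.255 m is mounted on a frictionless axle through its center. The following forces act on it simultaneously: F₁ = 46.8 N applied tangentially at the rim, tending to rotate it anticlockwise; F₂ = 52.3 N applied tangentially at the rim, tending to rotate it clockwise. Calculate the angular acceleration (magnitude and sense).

I = MR² = (28.1)(0.255)² = 1.827 kg·m².
Taking anticlockwise as positive: τ₁ = +(46.8)(0.255) = +11.93 N·m; τ₂ = −(52.3)(0.255) = −13.34 N·m.
Net torque τ = -1.402 N·m.
α = τ/I = -1.402/1.827 = -0.7676 rad/s².

α ≈ 0.768 rad/s², clockwise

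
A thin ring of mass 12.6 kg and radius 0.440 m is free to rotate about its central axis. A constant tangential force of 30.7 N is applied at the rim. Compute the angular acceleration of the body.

α ≈ 5.54 rad/s²

I = MR² = (12.6)(0.440)² = 2.439 kg·m².
τ = F R = (30.7)(0.440) = 13.51 N·m.
From τ = Iα: α = 13.51/2.439 = 5.538 rad/s².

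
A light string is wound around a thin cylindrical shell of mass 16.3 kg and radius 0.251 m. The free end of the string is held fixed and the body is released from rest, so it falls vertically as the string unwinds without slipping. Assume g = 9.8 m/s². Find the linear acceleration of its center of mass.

Translation: Mg − T = Ma. Rotation about the center: TR = Iα with I = MR².
With a = αR: T = (I/R²)a = M a, so Mg = (1 + 1.000)Ma.
a = g/(1 + 1.000) = 9.8/2.000 = 4.900 m/s².

a ≈ 4.90 m/s²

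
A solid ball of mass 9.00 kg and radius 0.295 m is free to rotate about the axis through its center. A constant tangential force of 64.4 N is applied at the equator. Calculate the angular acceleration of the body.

α ≈ 60.6 rad/s²

I = (2/5)MR² = (2/5)(9.00)(0.295)² = 0.3133 kg·m².
τ = F R = (64.4)(0.295) = 19.00 N·m.
Newton's second law for rotation, τ = Iα, gives α = τ/I = 19.00/0.3133 = 60.64 rad/s².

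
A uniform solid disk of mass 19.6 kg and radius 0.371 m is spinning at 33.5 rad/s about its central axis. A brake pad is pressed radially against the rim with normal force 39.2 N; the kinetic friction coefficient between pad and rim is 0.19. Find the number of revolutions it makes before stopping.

≈ 43.6 revolutions

I = ½MR² = (1/2)(19.6)(0.371)² = 1.349 kg·m².
Friction force f = μN = (0.19)(39.2) = 7.448 N at the rim; torque magnitude τ = fR = 2.763 N·m, opposing ω.
|α| = τ/I = 2.763/1.349 = 2.049 rad/s² (deceleration).
ω² = ω₀² − 2|α|θ with ω = 0 ⇒ θ = ω₀²/(2|α|) = 273.9 rad = 43.60 rev.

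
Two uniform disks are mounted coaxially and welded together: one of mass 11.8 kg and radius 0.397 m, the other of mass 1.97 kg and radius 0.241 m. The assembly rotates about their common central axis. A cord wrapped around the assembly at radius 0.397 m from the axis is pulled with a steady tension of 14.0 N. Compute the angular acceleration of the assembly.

α ≈ 5.63 rad/s²

I = ½M₁R₁² + ½M₂R₂² = ½(11.8)(0.397)² + ½(1.97)(0.241)² = 0.9871 kg·m².
τ = F r = (14.0)(0.397) = 5.558 N·m.
α = τ/I = 5.558/0.9871 = 5.631 rad/s².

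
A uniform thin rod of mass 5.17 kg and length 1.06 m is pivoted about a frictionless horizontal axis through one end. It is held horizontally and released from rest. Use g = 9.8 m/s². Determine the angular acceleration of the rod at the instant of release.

About the pivot, I = (1/3)ML² = (1/3)(5.17)(1.06)² = 1.936 kg·m².
The weight acts at the center, a distance L/2 = 0.5300 m from the pivot; τ = Mg(L/2) = 26.85 N·m.
α = τ/I = 26.85/1.936 = 13.87 rad/s².

α ≈ 13.9 rad/s²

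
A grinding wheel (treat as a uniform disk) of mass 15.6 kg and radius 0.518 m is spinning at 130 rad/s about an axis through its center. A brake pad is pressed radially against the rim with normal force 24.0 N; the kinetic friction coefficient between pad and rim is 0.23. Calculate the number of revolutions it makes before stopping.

≈ 984 revolutions

I = ½MR² = (1/2)(15.6)(0.518)² = 2.093 kg·m².
Friction force f = μN = (0.23)(24.0) = 5.520 N at the rim; torque magnitude τ = fR = 2.859 N·m, opposing ω.
|α| = τ/I = 2.859/2.093 = 1.366 rad/s² (deceleration).
ω² = ω₀² − 2|α|θ with ω = 0 ⇒ θ = ω₀²/(2|α|) = 6185 rad = 984.4 rev.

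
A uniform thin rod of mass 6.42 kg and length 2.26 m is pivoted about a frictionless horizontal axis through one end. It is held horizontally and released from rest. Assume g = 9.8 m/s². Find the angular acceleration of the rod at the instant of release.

α ≈ 6.50 rad/s²

About the pivot, I = (1/3)ML² = (1/3)(6.42)(2.26)² = 10.93 kg·m².
The weight acts at the center, a distance L/2 = 1.130 m from the pivot; τ = Mg(L/2) = 71.10 N·m.
α = τ/I = 71.10/10.93 = 6.504 rad/s².
(Equivalently α = (3g/(2L)) = 6.504 rad/s².)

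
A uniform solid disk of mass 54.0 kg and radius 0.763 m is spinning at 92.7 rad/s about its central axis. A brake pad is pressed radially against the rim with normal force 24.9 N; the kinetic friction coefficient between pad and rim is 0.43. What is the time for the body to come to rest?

I = ½MR² = (1/2)(54.0)(0.763)² = 15.72 kg·m².
Friction force f = μN = (0.43)(24.9) = 10.71 N at the rim; torque magnitude τ = fR = 8.169 N·m, opposing ω.
|α| = τ/I = 8.169/15.72 = 0.5197 rad/s² (deceleration).
0 = ω₀ − |α|t ⇒ t = ω₀/|α| = 92.7/0.5197 = 178.4 s.

t ≈ 178 s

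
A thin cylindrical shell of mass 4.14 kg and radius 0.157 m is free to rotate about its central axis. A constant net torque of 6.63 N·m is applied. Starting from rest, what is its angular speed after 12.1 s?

I = MR² = (4.14)(0.157)² = 0.1020 kg·m².
α = τ/I = 6.63/0.1020 = 64.97 rad/s².
ω = ω₀ + αt = 0 + (64.97)(12.1) = 786.1 rad/s.

ω ≈ 786 rad/s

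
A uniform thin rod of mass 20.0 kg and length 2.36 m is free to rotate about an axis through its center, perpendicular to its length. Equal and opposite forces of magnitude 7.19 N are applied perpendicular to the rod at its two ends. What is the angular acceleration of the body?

I = (1/12)ML² = (1/12)(20.0)(2.36)² = 9.283 kg·m².
The couple gives τ = F·(L/2) + F·(L/2) = F L = (7.19)(2.36) = 16.97 N·m.
From τ = Iα: α = 16.97/9.283 = 1.828 rad/s².

α ≈ 1.83 rad/s²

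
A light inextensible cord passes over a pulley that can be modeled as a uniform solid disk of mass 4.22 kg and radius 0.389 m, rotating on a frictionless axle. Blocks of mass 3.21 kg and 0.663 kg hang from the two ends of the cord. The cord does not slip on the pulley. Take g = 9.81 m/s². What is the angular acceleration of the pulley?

I = ½MR² = (1/2)(4.22)(0.389)² = 0.3193 kg·m².
Heavier block: m₁g − T₁ = m₁a. Lighter block: T₂ − m₂g = m₂a.
Pulley: (T₁ − T₂)R = Iα = I(a/R), so T₁ − T₂ = (I/R²)a = (1/2)M_p a = 2.110·a.
Adding the three: (m₁ − m₂)g = (m₁ + m₂ + 2.110)a, so a = (3.21 − 0.663)(9.81)/(3.21 + 0.663 + 2.110) = 4.176 m/s².
α = a/R = 4.176/0.389 = 10.74 rad/s².

α ≈ 10.7 rad/s²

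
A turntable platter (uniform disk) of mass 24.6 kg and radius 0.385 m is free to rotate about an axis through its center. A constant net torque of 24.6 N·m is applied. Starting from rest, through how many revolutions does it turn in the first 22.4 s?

≈ 539 revolutions

I = ½MR² = (1/2)(24.6)(0.385)² = 1.823 kg·m².
α = τ/I = 24.6/1.823 = 13.49 rad/s².
θ = ½αt² = ½(13.49)(22.4)² = 3385 rad.
Revolutions = θ/(2π) = 538.8.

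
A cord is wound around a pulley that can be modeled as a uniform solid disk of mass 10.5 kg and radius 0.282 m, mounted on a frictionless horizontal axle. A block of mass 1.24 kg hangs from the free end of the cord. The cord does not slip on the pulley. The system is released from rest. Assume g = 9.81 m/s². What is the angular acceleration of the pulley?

I = ½MR² = (1/2)(10.5)(0.282)² = 0.4175 kg·m².
Block: mg − T = ma. Pulley: TR = Iα. No-slip: a = αR, so T = (I/R²)a = 5.250·a.
Then mg = (m + 5.250)a, so a = (1.24)(9.81)/(1.24 + 5.250) = 1.874 m/s².
α = a/R = 1.874/0.282 = 6.647 rad/s².

α ≈ 6.65 rad/s²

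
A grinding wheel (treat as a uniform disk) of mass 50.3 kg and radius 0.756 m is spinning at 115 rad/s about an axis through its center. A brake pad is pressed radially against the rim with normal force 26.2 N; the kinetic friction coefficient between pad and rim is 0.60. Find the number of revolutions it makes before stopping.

I = ½MR² = (1/2)(50.3)(0.756)² = 14.37 kg·m².
Friction force f = μN = (0.60)(26.2) = 15.72 N at the rim; torque magnitude τ = fR = 11.88 N·m, opposing ω.
|α| = τ/I = 11.88/14.37 = 0.8268 rad/s² (deceleration).
ω² = ω₀² − 2|α|θ with ω = 0 ⇒ θ = ω₀²/(2|α|) = 7998 rad = 1273 rev.

≈ 1270 revolutions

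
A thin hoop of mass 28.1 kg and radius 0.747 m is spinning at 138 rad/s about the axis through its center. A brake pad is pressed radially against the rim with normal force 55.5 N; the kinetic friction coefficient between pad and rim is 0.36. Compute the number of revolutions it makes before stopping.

≈ 1590 revolutions

I = MR² = (28.1)(0.747)² = 15.68 kg·m².
Friction force f = μN = (0.36)(55.5) = 19.98 N at the rim; torque magnitude τ = fR = 14.93 N·m, opposing ω.
|α| = τ/I = 14.93/15.68 = 0.9519 rad/s² (deceleration).
ω² = ω₀² − 2|α|θ with ω = 0 ⇒ θ = ω₀²/(2|α|) = 10000 rad = 1592 rev.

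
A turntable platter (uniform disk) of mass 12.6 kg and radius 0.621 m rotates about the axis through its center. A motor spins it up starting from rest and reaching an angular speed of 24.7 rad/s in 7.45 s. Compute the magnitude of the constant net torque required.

τ ≈ 8.05 N·m

I = ½MR² = (1/2)(12.6)(0.621)² = 2.430 kg·m².
α = Δω/Δt = (24.7 − 0)/7.45 = 3.315 rad/s².
τ = Iα = (2.430)(3.315) = 8.055 N·m.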